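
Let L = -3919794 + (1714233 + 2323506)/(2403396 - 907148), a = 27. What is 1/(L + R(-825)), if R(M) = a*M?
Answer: -1496248/5898308819373 ≈ -2.5367e-7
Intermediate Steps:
R(M) = 27*M
L = -5864979895173/1496248 (L = -3919794 + 4037739/1496248 = -5864979895173/1496248 ≈ -3.9198e+6)
1/(L + R(-825)) = 1/(-5864979895173/1496248 + 27*(-825)) = 1/(-5864979895173/1496248 - 22275) = 1/(-5898308819373/1496248) = -1496248/5898308819373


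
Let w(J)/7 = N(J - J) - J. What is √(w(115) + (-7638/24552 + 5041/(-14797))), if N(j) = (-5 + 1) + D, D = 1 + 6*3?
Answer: I*√642185996424032643/30274662 ≈ 26.47*I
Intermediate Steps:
D = 19 (D = 1 + 18 = 19)
N(j) = 15 (N(j) = (-5 + 1) + 19 = -4 + 19 = 15)
w(J) = 105 - 7*J (w(J) = 7*(15 - J) = 105 - 7*J)
√(w(115) + (-7638/24552 + 5041/(-14797))) = √((105 - 7*115) + (-7638/24552 + 5041/(-14797))) = √((105 - 805) + (-7638*1/24552 + 5041*(-1/14797))) = √(-700 + (-1273/4092 - 5041/14797)) = √(-700 - 39464353/60549324) = √(-42423991153/60549324) = I*√642185996424032643/30274662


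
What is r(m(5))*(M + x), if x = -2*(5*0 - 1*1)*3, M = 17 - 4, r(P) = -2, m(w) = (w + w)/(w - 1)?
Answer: -38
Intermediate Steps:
m(w) = 2*w/(-1 + w) (m(w) = (2*w)/(-1 + w) = 2*w/(-1 + w))
M = 13
x = 6 (x = -2*(0 - 1)*3 = -2*(-1)*3 = 2*3 = 6)
r(m(5))*(M + x) = -2*(13 + 6) = -2*19 = -38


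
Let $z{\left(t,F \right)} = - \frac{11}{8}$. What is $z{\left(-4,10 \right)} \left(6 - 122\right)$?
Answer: $\frac{319}{2} \approx 159.5$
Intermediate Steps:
$z{\left(t,F \right)} = - \frac{11}{8}$ ($z{\left(t,F \right)} = \left(-11\right) \frac{1}{8} = - \frac{11}{8}$)
$z{\left(-4,10 \right)} \left(6 - 122\right) = - \frac{11 \left(6 - 122\right)}{8} = \left(- \frac{11}{8}\right) \left(-116\right) = \frac{319}{2}$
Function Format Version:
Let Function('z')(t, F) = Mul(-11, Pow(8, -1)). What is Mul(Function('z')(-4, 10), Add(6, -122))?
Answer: Rational(319, 2) ≈ 159.50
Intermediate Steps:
Function('z')(t, F) = Rational(-11, 8) (Function('z')(t, F) = Mul(-11, Rational(1, 8)) = Rational(-11, 8))
Mul(Function('z')(-4, 10), Add(6, -122)) = Mul(Rational(-11, 8), Add(6, -122)) = Mul(Rational(-11, 8), -116) = Rational(319, 2)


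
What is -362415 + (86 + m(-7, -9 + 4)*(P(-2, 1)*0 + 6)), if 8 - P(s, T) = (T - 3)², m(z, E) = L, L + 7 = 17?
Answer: -362269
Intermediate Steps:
L = 10 (L = -7 + 17 = 10)
m(z, E) = 10
P(s, T) = 8 - (-3 + T)² (P(s, T) = 8 - (T - 3)² = 8 - (-3 + T)²)
-362415 + (86 + m(-7, -9 + 4)*(P(-2, 1)*0 + 6)) = -362415 + (86 + 10*((8 - (-3 + 1)²)*0 + 6)) = -362415 + (86 + 10*((8 - 1*(-2)²)*0 + 6)) = -362415 + (86 + 10*((8 - 1*4)*0 + 6)) = -362415 + (86 + 10*((8 - 4)*0 + 6)) = -362415 + (86 + 10*(4*0 + 6)) = -362415 + (86 + 10*(0 + 6)) = -362415 + (86 + 10*6) = -362415 + (86 + 60) = -362415 + 146 = -362269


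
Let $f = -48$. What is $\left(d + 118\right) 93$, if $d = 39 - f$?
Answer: $19065$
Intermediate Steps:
$d = 87$ ($d = 39 - -48 = 39 + 48 = 87$)
$\left(d + 118\right) 93 = \left(87 + 118\right) 93 = 205 \cdot 93 = 19065$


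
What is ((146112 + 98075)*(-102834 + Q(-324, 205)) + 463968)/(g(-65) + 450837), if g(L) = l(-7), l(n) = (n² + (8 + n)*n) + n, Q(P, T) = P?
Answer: -12594689289/225436 ≈ -55868.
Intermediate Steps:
l(n) = n + n² + n*(8 + n) (l(n) = (n² + n*(8 + n)) + n = n + n² + n*(8 + n))
g(L) = 35 (g(L) = -7*(9 + 2*(-7)) = -7*(9 - 14) = -7*(-5) = 35)
((146112 + 98075)*(-102834 + Q(-324, 205)) + 463968)/(g(-65) + 450837) = ((146112 + 98075)*(-102834 - 324) + 463968)/(35 + 450837) = (244187*(-103158) + 463968)/450872 = (-25189842546 + 463968)*(1/450872) = -25189378578*1/450872 = -12594689289/225436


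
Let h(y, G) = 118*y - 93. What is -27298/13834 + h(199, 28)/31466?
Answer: -267697721/217650322 ≈ -1.2299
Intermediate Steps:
h(y, G) = -93 + 118*y
-27298/13834 + h(199, 28)/31466 = -27298/13834 + (-93 + 118*199)/31466 = -27298*1/13834 + (-93 + 23482)*(1/31466) = -13649/6917 + 23389*(1/31466) = -13649/6917 + 23389/31466 = -267697721/217650322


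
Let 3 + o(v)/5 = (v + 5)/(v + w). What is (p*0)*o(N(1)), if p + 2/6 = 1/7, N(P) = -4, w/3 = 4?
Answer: 0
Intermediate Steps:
w = 12 (w = 3*4 = 12)
o(v) = -15 + 5*(5 + v)/(12 + v) (o(v) = -15 + 5*((v + 5)/(v + 12)) = -15 + 5*((5 + v)/(12 + v)) = -15 + 5*(5 + v)/(12 + v))
p = -4/21 (p = -⅓ + 1/7 = -⅓ + ⅐ = -4/21 ≈ -0.19048)
(p*0)*o(N(1)) = (-4/21*0)*(5*(-31 - 2*(-4))/(12 - 4)) = 0*(5*(-31 + 8)/8) = 0*(5*(⅛)*(-23)) = 0*(-115/8) = 0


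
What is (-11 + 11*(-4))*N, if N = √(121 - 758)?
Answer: -385*I*√13 ≈ -1388.1*I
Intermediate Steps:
N = 7*I*√13 (N = √(-637) = 7*I*√13 ≈ 25.239*I)
(-11 + 11*(-4))*N = (-11 + 11*(-4))*(7*I*√13) = (-11 - 44)*(7*I*√13) = -385*I*√13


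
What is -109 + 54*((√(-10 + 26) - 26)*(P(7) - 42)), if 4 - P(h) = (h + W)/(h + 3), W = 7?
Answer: 233491/5 ≈ 46698.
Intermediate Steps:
P(h) = 4 - (7 + h)/(3 + h) (P(h) = 4 - (h + 7)/(h + 3) = 4 - (7 + h)/(3 + h))
-109 + 54*((√(-10 + 26) - 26)*(P(7) - 42)) = -109 + 54*((√(-10 + 26) - 26)*((5 + 3*7)/(3 + 7) - 42)) = -109 + 54*((√16 - 26)*((5 + 21)/10 - 42)) = -109 + 54*((4 - 26)*((⅒)*26 - 42)) = -109 + 54*(-22*(13/5 - 42)) = -109 + 54*(-22*(-197/5)) = -109 + 54*(4334/5) = -109 + 234036/5 = 233491/5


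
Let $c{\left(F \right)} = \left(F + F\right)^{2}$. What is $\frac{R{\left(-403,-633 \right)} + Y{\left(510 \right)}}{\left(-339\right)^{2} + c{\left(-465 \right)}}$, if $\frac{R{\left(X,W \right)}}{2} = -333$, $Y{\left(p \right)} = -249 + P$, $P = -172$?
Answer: $- \frac{1087}{979821} \approx -0.0011094$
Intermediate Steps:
$Y{\left(p \right)} = -421$ ($Y{\left(p \right)} = -249 - 172 = -421$)
$R{\left(X,W \right)} = -666$ ($R{\left(X,W \right)} = 2 \left(-333\right) = -666$)
$c{\left(F \right)} = 4 F^{2}$ ($c{\left(F \right)} = \left(2 F\right)^{2} = 4 F^{2}$)
$\frac{R{\left(-403,-633 \right)} + Y{\left(510 \right)}}{\left(-339\right)^{2} + c{\left(-465 \right)}} = \frac{-666 - 421}{\left(-339\right)^{2} + 4 \left(-465\right)^{2}} = - \frac{1087}{114921 + 4 \cdot 216225} = - \frac{1087}{114921 + 864900} = - \frac{1087}{979821}$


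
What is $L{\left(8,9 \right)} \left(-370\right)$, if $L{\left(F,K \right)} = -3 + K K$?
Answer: $-28860$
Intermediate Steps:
$L{\left(F,K \right)} = -3 + K^{2}$
$L{\left(8,9 \right)} \left(-370\right) = \left(-3 + 9^{2}\right) \left(-370\right) = \left(-3 + 81\right) \left(-370\right) = 78 \left(-370\right) = -28860$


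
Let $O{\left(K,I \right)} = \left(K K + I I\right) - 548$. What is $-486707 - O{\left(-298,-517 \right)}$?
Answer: $-842252$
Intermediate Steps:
$O{\left(K,I \right)} = -548 + I^{2} + K^{2}$ ($O{\left(K,I \right)} = \left(K^{2} + I^{2}\right) - 548 = \left(I^{2} + K^{2}\right) - 548 = -548 + I^{2} + K^{2}$)
$-486707 - O{\left(-298,-517 \right)} = -486707 - \left(-548 + \left(-517\right)^{2} + \left(-298\right)^{2}\right) = -486707 - \left(-548 + 267289 + 88804\right) = -486707 - 355545 = -842252$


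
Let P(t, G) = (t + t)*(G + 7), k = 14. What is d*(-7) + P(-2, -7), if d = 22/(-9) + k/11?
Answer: 812/99 ≈ 8.2020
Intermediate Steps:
d = -116/99 (d = 22/(-9) + 14/11 = 22*(-1/9) + 14*(1/11) = -22/9 + 14/11 = -116/99 ≈ -1.1717)
P(t, G) = 2*t*(7 + G) (P(t, G) = (2*t)*(7 + G) = 2*t*(7 + G))
d*(-7) + P(-2, -7) = -116/99*(-7) + 2*(-2)*(7 - 7) = 812/99 + 2*(-2)*0 = 812/99 + 0 = 812/99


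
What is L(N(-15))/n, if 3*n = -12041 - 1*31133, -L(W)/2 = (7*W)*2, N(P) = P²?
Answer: 9450/21587 ≈ 0.43776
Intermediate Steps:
L(W) = -28*W (L(W) = -2*7*W*2 = -28*W)
n = -43174/3 (n = (-12041 - 1*31133)/3 = (-12041 - 31133)/3 = (⅓)*(-43174) = -43174/3 ≈ -14391.)
L(N(-15))/n = (-28*(-15)²)/(-43174/3) = -28*225*(-3/43174) = -6300*(-3/43174) = 9450/21587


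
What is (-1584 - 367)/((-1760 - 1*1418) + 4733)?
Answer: -1951/1555 ≈ -1.2547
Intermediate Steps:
(-1584 - 367)/((-1760 - 1*1418) + 4733) = -1951/((-1760 - 1418) + 4733) = -1951/(-3178 + 4733) = -1951/1555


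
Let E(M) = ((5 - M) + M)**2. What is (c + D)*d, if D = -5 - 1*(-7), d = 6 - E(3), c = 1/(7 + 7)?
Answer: -551/14 ≈ -39.357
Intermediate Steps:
E(M) = 25 (E(M) = 5**2 = 25)
c = 1/14 ≈ 0.071429
d = -19 (d = 6 - 1*25 = 6 - 25 = -19)
D = 2 (D = -5 + 7 = 2)
(c + D)*d = (1/14 + 2)*(-19) = (29/14)*(-19) = -551/14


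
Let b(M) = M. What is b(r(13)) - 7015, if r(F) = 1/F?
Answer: -91194/13 ≈ -7014.9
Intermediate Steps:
b(r(13)) - 7015 = 1/13 - 7015 = -91194/13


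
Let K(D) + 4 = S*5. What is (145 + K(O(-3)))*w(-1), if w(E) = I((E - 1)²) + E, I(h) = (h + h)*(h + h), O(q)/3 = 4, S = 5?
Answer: 10458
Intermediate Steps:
O(q) = 12 (O(q) = 3*4 = 12)
I(h) = 4*h² (I(h) = (2*h)*(2*h) = 4*h²)
K(D) = 21 (K(D) = -4 + 5*5 = -4 + 25 = 21)
w(E) = E + 4*(-1 + E)⁴ (w(E) = 4*((E - 1)²)² + E = 4*((-1 + E)²)² + E = 4*(-1 + E)⁴ + E = E + 4*(-1 + E)⁴)
(145 + K(O(-3)))*w(-1) = (145 + 21)*(-1 + 4*(-1 - 1)⁴) = 166*(-1 + 4*(-2)⁴) = 166*(-1 + 4*16) = 166*(-1 + 64) = 166*63 = 10458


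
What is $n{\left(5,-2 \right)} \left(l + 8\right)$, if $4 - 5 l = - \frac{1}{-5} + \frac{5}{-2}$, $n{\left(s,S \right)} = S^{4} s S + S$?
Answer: $- \frac{37503}{25} \approx -1500.1$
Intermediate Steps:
$n{\left(s,S \right)} = S + s S^{5}$ ($n{\left(s,S \right)} = s S^{4} S + S = s S^{5} + S = S + s S^{5}$)
$l = \frac{63}{50}$ ($l = \frac{4}{5} - \frac{- \frac{1}{-5} + \frac{5}{-2}}{5} = \frac{4}{5} - \frac{\left(-1\right) \left(- \frac{1}{5}\right) + 5 \left(- \frac{1}{2}\right)}{5} = \frac{4}{5} - \frac{\frac{1}{5} - \frac{5}{2}}{5} = \frac{4}{5} - - \frac{23}{50} = \frac{4}{5} + \frac{23}{50} = \frac{63}{50} \approx 1.26$)
$n{\left(5,-2 \right)} \left(l + 8\right) = \left(-2 + 5 \left(-2\right)^{5}\right) \left(\frac{63}{50} + 8\right) = \left(-2 + 5 \left(-32\right)\right) \frac{463}{50} = \left(-2 - 160\right) \frac{463}{50} = \left(-162\right) \frac{463}{50} = - \frac{37503}{25}$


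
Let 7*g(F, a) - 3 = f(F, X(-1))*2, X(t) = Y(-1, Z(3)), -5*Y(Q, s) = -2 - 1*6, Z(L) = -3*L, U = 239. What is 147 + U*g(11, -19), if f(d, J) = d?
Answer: 7004/7 ≈ 1000.6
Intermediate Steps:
Y(Q, s) = 8/5 (Y(Q, s) = -(-2 - 1*6)/5 = -(-2 - 6)/5 = -1/5*(-8) = 8/5)
X(t) = 8/5
g(F, a) = 3/7 + 2*F/7 (g(F, a) = 3/7 + (F*2)/7 = 3/7 + (2*F)/7 = 3/7 + 2*F/7)
147 + U*g(11, -19) = 147 + 239*(3/7 + (2/7)*11) = 147 + 239*(3/7 + 22/7) = 147 + 239*(25/7) = 147 + 5975/7 = 7004/7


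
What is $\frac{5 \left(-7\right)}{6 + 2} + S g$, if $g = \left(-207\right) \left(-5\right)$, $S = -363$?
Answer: $- \frac{3005675}{8} \approx -3.7571 \cdot 10^{5}$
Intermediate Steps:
$g = 1035$
$\frac{5 \left(-7\right)}{6 + 2} + S g = \frac{5 \left(-7\right)}{6 + 2} - 375705 = - \frac{35}{8} - 375705 = - \frac{3005675}{8}$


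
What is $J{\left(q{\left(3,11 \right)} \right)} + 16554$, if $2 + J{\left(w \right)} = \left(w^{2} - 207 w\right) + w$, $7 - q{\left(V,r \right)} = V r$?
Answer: $22584$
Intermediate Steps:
$q{\left(V,r \right)} = 7 - V r$
$J{\left(w \right)} = -2 + w^{2} - 206 w$ ($J{\left(w \right)} = -2 + \left(\left(w^{2} - 207 w\right) + w\right) = -2 + \left(w^{2} - 206 w\right) = -2 + w^{2} - 206 w$)
$J{\left(q{\left(3,11 \right)} \right)} + 16554 = \left(-2 + \left(7 - 3 \cdot 11\right)^{2} - 206 \left(7 - 3 \cdot 11\right)\right) + 16554 = \left(-2 + \left(7 - 33\right)^{2} - 206 \left(7 - 33\right)\right) + 16554 = \left(-2 + \left(-26\right)^{2} - -5356\right) + 16554 = \left(-2 + 676 + 5356\right) + 16554 = 6030 + 16554 = 22584$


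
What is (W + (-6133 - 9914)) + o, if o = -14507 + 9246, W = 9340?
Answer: -11968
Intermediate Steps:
o = -5261
(W + (-6133 - 9914)) + o = (9340 + (-6133 - 9914)) - 5261 = (9340 - 16047) - 5261 = -6707 - 5261 = -11968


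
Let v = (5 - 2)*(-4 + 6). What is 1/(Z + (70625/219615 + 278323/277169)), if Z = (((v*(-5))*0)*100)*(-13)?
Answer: 12174093987/16139793254 ≈ 0.75429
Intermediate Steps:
v = 6 (v = 3*2 = 6)
Z = 0 (Z = (((6*(-5))*0)*100)*(-13) = (-30*0*100)*(-13) = (0*100)*(-13) = 0*(-13) = 0)
1/(Z + (70625/219615 + 278323/277169)) = 1/(0 + (70625/219615 + 278323/277169)) = 1/(0 + (70625*(1/219615) + 278323*(1/277169))) = 1/(0 + (14125/43923 + 278323/277169)) = 1/(0 + 16139793254/12174093987) = 1/(16139793254/12174093987) = 12174093987/16139793254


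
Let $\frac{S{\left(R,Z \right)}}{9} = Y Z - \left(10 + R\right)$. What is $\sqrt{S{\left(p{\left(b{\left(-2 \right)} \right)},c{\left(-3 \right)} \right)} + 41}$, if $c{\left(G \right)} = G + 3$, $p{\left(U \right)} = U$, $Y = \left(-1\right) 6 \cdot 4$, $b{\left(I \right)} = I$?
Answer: $i \sqrt{31} \approx 5.5678 i$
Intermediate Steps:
$Y = -24$ ($Y = \left(-6\right) 4 = -24$)
$c{\left(G \right)} = 3 + G$
$S{\left(R,Z \right)} = -90 - 216 Z - 9 R$ ($S{\left(R,Z \right)} = 9 \left(- 24 Z - \left(10 + R\right)\right) = 9 \left(-10 - R - 24 Z\right) = -90 - 216 Z - 9 R$)
$\sqrt{S{\left(p{\left(b{\left(-2 \right)} \right)},c{\left(-3 \right)} \right)} + 41} = \sqrt{\left(-90 - 216 \left(3 - 3\right) - -18\right) + 41} = \sqrt{\left(-90 - 0 + 18\right) + 41} = \sqrt{\left(-90 + 0 + 18\right) + 41} = \sqrt{-72 + 41} = \sqrt{-31} = i \sqrt{31}$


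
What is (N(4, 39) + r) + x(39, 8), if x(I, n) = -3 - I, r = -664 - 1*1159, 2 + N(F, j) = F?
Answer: -1863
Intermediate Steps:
N(F, j) = -2 + F
r = -1823 (r = -664 - 1159 = -1823)
(N(4, 39) + r) + x(39, 8) = ((-2 + 4) - 1823) + (-3 - 1*39) = (2 - 1823) + (-3 - 39) = -1821 - 42 = -1863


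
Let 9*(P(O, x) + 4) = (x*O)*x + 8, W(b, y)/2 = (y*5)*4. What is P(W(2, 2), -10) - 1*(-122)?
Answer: 9070/9 ≈ 1007.8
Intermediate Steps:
W(b, y) = 40*y (W(b, y) = 2*((y*5)*4) = 2*((5*y)*4) = 2*(20*y) = 40*y)
P(O, x) = -28/9 + O*x²/9 (P(O, x) = -4 + ((x*O)*x + 8)/9 = -4 + ((O*x)*x + 8)/9 = -4 + (O*x² + 8)/9 = -4 + (8 + O*x²)/9 = -4 + (8/9 + O*x²/9) = -28/9 + O*x²/9)
P(W(2, 2), -10) - 1*(-122) = (-28/9 + (⅑)*(40*2)*(-10)²) - 1*(-122) = (-28/9 + (⅑)*80*100) + 122 = (-28/9 + 8000/9) + 122 = 7972/9 + 122 = 9070/9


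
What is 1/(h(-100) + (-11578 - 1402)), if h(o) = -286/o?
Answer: -50/648857 ≈ -7.7059e-5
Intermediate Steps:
1/(h(-100) + (-11578 - 1402)) = 1/(-286/(-100) + (-11578 - 1402)) = 1/(-286*(-1/100) - 12980) = 1/(143/50 - 12980) = 1/(-648857/50) = -50/648857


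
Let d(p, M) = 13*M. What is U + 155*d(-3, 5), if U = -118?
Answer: 9957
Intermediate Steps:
U + 155*d(-3, 5) = -118 + 155*(13*5) = -118 + 155*65 = -118 + 10075 = 9957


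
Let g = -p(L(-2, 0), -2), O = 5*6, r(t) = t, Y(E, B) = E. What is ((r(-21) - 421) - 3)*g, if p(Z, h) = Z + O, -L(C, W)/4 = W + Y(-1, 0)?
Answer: 15130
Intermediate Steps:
O = 30
L(C, W) = 4 - 4*W (L(C, W) = -4*(W - 1) = -4*(-1 + W) = 4 - 4*W)
p(Z, h) = 30 + Z (p(Z, h) = Z + 30 = 30 + Z)
g = -34 (g = -(30 + (4 - 4*0)) = -(30 + (4 + 0)) = -(30 + 4) = -1*34 = -34)
((r(-21) - 421) - 3)*g = ((-21 - 421) - 3)*(-34) = (-442 - 3)*(-34) = -445*(-34) = 15130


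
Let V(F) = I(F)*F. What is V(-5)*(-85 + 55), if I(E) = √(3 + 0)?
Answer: 150*√3 ≈ 259.81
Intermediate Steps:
I(E) = √3
V(F) = F*√3 (V(F) = √3*F = F*√3)
V(-5)*(-85 + 55) = (-5*√3)*(-85 + 55) = -5*√3*(-30) = 150*√3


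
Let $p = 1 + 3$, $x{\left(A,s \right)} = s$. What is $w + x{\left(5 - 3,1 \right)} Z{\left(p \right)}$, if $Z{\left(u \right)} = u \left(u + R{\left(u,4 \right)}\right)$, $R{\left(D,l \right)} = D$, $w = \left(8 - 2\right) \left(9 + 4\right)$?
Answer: $110$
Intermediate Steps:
$w = 78$ ($w = 6 \cdot 13 = 78$)
$p = 4$
$Z{\left(u \right)} = 2 u^{2}$ ($Z{\left(u \right)} = u \left(u + u\right) = u 2 u = 2 u^{2}$)
$w + x{\left(5 - 3,1 \right)} Z{\left(p \right)} = 78 + 1 \cdot 2 \cdot 4^{2} = 78 + 1 \cdot 2 \cdot 16 = 78 + 1 \cdot 32 = 78 + 32 = 110$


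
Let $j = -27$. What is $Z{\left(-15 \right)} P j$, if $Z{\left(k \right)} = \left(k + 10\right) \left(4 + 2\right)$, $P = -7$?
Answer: $-5670$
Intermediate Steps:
$Z{\left(k \right)} = 60 + 6 k$ ($Z{\left(k \right)} = \left(10 + k\right) 6 = 60 + 6 k$)
$Z{\left(-15 \right)} P j = \left(60 + 6 \left(-15\right)\right) \left(-7\right) \left(-27\right) = \left(60 - 90\right) \left(-7\right) \left(-27\right) = \left(-30\right) \left(-7\right) \left(-27\right) = 210 \left(-27\right) = -5670$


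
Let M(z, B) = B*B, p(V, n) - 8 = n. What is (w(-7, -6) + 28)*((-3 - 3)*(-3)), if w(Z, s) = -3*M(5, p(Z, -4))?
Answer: -360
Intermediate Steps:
p(V, n) = 8 + n
M(z, B) = B²
w(Z, s) = -48 (w(Z, s) = -3*(8 - 4)² = -3*4² = -3*16 = -48)
(w(-7, -6) + 28)*((-3 - 3)*(-3)) = (-48 + 28)*((-3 - 3)*(-3)) = -(-120)*(-3) = -20*18 = -360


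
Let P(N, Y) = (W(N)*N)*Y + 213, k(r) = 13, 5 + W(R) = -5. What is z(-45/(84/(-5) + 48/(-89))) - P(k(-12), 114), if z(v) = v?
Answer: 37575879/2572 ≈ 14610.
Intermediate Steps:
W(R) = -10 (W(R) = -5 - 5 = -10)
P(N, Y) = 213 - 10*N*Y (P(N, Y) = (-10*N)*Y + 213 = -10*N*Y + 213 = 213 - 10*N*Y)
z(-45/(84/(-5) + 48/(-89))) - P(k(-12), 114) = -45/(84/(-5) + 48/(-89)) - (213 - 10*13*114) = -45/(84*(-1/5) + 48*(-1/89)) - (213 - 14820) = -45/(-84/5 - 48/89) - 1*(-14607) = -45/(-7716/445) + 14607 = -45*(-445/7716) + 14607 = 6675/2572 + 14607 = 37575879/2572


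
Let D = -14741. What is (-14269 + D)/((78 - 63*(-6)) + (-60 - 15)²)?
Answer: -9670/2027 ≈ -4.7706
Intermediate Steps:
(-14269 + D)/((78 - 63*(-6)) + (-60 - 15)²) = (-14269 - 14741)/((78 - 63*(-6)) + (-60 - 15)²) = -29010/((78 + 378) + (-75)²) = -29010/(456 + 5625) = -29010/6081 = -29010*1/6081 = -9670/2027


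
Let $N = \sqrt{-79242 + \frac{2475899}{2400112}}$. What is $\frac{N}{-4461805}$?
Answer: $- \frac{i \sqrt{28529411191144435}}{2677207930540} \approx - 6.3091 \cdot 10^{-5} i$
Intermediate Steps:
$N = \frac{i \sqrt{28529411191144435}}{600028}$ ($N = \sqrt{-79242 + 2475899 \cdot \frac{1}{2400112}} = \sqrt{-79242 + \frac{2475899}{2400112}} = \sqrt{- \frac{190187199205}{2400112}} = \frac{i \sqrt{28529411191144435}}{600028} \approx 281.5 i$)
$\frac{N}{-4461805} = \frac{\frac{1}{600028} i \sqrt{28529411191144435}}{-4461805} = \frac{i \sqrt{28529411191144435}}{600028} \left(- \frac{1}{4461805}\right) = - \frac{i \sqrt{28529411191144435}}{2677207930540}$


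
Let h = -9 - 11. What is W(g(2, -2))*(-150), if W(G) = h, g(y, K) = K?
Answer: 3000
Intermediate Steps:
h = -20
W(G) = -20
W(g(2, -2))*(-150) = -20*(-150) = 3000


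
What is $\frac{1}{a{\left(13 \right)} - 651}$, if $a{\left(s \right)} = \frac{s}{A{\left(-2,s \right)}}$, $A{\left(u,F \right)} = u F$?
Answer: $- \frac{2}{1303} \approx -0.0015349$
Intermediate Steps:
$A{\left(u,F \right)} = F u$
$a{\left(s \right)} = - \frac{1}{2}$ ($a{\left(s \right)} = \frac{s}{s \left(-2\right)} = \frac{s}{\left(-2\right) s} = s \left(- \frac{1}{2 s}\right) = - \frac{1}{2}$)
$\frac{1}{a{\left(13 \right)} - 651} = \frac{1}{- \frac{1}{2} - 651} = \frac{1}{- \frac{1303}{2}} = - \frac{2}{1303}$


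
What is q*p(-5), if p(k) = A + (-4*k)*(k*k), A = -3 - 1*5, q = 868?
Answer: 427056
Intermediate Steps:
A = -8 (A = -3 - 5 = -8)
p(k) = -8 - 4*k³ (p(k) = -8 + (-4*k)*(k*k) = -8 + (-4*k)*k² = -8 - 4*k³)
q*p(-5) = 868*(-8 - 4*(-5)³) = 868*(-8 - 4*(-125)) = 868*(-8 + 500) = 868*492 = 427056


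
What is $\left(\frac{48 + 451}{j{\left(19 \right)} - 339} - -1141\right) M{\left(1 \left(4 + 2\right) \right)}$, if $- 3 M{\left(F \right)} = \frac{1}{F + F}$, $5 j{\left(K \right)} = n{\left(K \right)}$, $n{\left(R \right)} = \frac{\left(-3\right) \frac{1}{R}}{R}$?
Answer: $- \frac{697274923}{22028328} \approx -31.654$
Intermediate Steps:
$n{\left(R \right)} = - \frac{3}{R^{2}}$
$j{\left(K \right)} = - \frac{3}{5 K^{2}}$ ($j{\left(K \right)} = \frac{\left(-3\right) \frac{1}{K^{2}}}{5} = - \frac{3}{5 K^{2}}$)
$M{\left(F \right)} = - \frac{1}{6 F}$ ($M{\left(F \right)} = - \frac{1}{3 \left(F + F\right)} = - \frac{1}{3 \cdot 2 F} = - \frac{\frac{1}{2} \frac{1}{F}}{3} = - \frac{1}{6 F}$)
$\left(\frac{48 + 451}{j{\left(19 \right)} - 339} - -1141\right) M{\left(1 \left(4 + 2\right) \right)} = \left(\frac{48 + 451}{- \frac{3}{5 \cdot 361} - 339} - -1141\right) \left(- \frac{1}{6 \cdot 1 \left(4 + 2\right)}\right) = \left(\frac{499}{\left(- \frac{3}{5}\right) \frac{1}{361} - 339} + 1141\right) \left(- \frac{1}{6 \cdot 1 \cdot 6}\right) = \left(\frac{499}{- \frac{3}{1805} - 339} + 1141\right) \left(- \frac{1}{6 \cdot 6}\right) = \left(\frac{499}{- \frac{611898}{1805}} + 1141\right) \left(\left(- \frac{1}{6}\right) \frac{1}{6}\right) = \left(499 \left(- \frac{1805}{611898}\right) + 1141\right) \left(- \frac{1}{36}\right) = \left(- \frac{900695}{611898} + 1141\right) \left(- \frac{1}{36}\right) = \frac{697274923}{611898} \left(- \frac{1}{36}\right) = - \frac{697274923}{22028328}$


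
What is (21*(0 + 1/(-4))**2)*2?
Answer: 21/8 ≈ 2.6250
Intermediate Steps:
(21*(0 + 1/(-4))**2)*2 = (21*(0 + 1*(-1/4))**2)*2 = (21*(0 - 1/4)**2)*2 = (21*(-1/4)**2)*2 = (21*(1/16))*2 = (21/16)*2 = 21/8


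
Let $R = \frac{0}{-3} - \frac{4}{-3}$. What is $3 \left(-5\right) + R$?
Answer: $- \frac{41}{3} \approx -13.667$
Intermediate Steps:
$R = \frac{4}{3}$ ($R = 0 \left(- \frac{1}{3}\right) - - \frac{4}{3} = 0 + \frac{4}{3} = \frac{4}{3} \approx 1.3333$)
$3 \left(-5\right) + R = 3 \left(-5\right) + \frac{4}{3} = -15 + \frac{4}{3} = - \frac{41}{3}$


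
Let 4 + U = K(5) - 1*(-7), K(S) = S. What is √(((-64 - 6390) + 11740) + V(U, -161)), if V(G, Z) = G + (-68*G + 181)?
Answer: √4931 ≈ 70.221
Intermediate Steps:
U = 8 (U = -4 + (5 - 1*(-7)) = -4 + (5 + 7) = -4 + 12 = 8)
V(G, Z) = 181 - 67*G (V(G, Z) = G + (181 - 68*G) = 181 - 67*G)
√(((-64 - 6390) + 11740) + V(U, -161)) = √(((-64 - 6390) + 11740) + (181 - 67*8)) = √((-6454 + 11740) + (181 - 536)) = √(5286 - 355) = √4931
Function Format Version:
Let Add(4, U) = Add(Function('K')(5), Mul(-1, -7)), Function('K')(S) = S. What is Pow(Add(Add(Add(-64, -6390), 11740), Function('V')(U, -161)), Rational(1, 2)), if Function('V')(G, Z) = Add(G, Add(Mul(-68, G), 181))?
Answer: Pow(4931, Rational(1, 2)) ≈ 70.221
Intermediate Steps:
U = 8 (U = Add(-4, Add(5, Mul(-1, -7))) = Add(-4, Add(5, 7)) = Add(-4, 12) = 8)
Function('V')(G, Z) = Add(181, Mul(-67, G)) (Function('V')(G, Z) = Add(G, Add(181, Mul(-68, G))) = Add(181, Mul(-67, G)))
Pow(Add(Add(Add(-64, -6390), 11740), Function('V')(U, -161)), Rational(1, 2)) = Pow(Add(Add(Add(-64, -6390), 11740), Add(181, Mul(-67, 8))), Rational(1, 2)) = Pow(Add(Add(-6454, 11740), Add(181, -536)), Rational(1, 2)) = Pow(Add(5286, -355), Rational(1, 2)) = Pow(4931, Rational(1, 2))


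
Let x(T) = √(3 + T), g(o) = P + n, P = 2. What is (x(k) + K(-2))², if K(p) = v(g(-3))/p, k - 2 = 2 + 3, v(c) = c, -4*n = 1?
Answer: 689/64 - 7*√10/4 ≈ 5.2316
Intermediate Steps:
n = -¼ (n = -¼*1 = -¼ ≈ -0.25000)
g(o) = 7/4 (g(o) = 2 - ¼ = 7/4)
k = 7 (k = 2 + (2 + 3) = 2 + 5 = 7)
K(p) = 7/(4*p)
(x(k) + K(-2))² = (√(3 + 7) + (7/4)/(-2))² = (√10 + (7/4)*(-½))² = (√10 - 7/8)² = (-7/8 + √10)²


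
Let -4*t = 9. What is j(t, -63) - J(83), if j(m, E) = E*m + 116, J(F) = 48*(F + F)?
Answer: -30841/4 ≈ -7710.3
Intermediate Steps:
t = -9/4 (t = -¼*9 = -9/4 ≈ -2.2500)
J(F) = 96*F (J(F) = 48*(2*F) = 96*F)
j(m, E) = 116 + E*m
j(t, -63) - J(83) = (116 - 63*(-9/4)) - 96*83 = (116 + 567/4) - 1*7968 = 1031/4 - 7968 = -30841/4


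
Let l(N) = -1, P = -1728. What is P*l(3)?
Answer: 1728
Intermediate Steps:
P*l(3) = -1728*(-1) = 1728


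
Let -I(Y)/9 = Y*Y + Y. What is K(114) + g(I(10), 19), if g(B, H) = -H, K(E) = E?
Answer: 95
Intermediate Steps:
I(Y) = -9*Y - 9*Y**2 (I(Y) = -9*(Y*Y + Y) = -9*(Y**2 + Y) = -9*(Y + Y**2) = -9*Y - 9*Y**2)
K(114) + g(I(10), 19) = 114 - 1*19 = 114 - 19 = 95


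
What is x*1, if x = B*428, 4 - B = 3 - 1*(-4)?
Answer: -1284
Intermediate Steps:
B = -3 (B = 4 - (3 - 1*(-4)) = 4 - (3 + 4) = 4 - 1*7 = 4 - 7 = -3)
x = -1284 (x = -3*428 = -1284)
x*1 = -1284*1 = -1284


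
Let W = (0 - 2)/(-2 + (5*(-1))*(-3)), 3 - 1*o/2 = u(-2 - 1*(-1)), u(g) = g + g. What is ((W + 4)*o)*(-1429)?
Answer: -714500/13 ≈ -54962.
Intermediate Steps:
u(g) = 2*g
o = 10 (o = 6 - 4*(-2 - 1*(-1)) = 6 - 4*(-2 + 1) = 6 - 4*(-1) = 6 - 2*(-2) = 6 + 4 = 10)
W = -2/13 (W = -2/(-2 - 5*(-3)) = -2/(-2 + 15) = -2/13 ≈ -0.15385)
((W + 4)*o)*(-1429) = ((-2/13 + 4)*10)*(-1429) = ((50/13)*10)*(-1429) = (500/13)*(-1429) = -714500/13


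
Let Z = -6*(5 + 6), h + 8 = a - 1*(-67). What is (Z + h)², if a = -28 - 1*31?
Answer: 4356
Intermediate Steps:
a = -59 (a = -28 - 31 = -59)
h = 0 (h = -8 + (-59 - 1*(-67)) = -8 + (-59 + 67) = -8 + 8 = 0)
Z = -66 (Z = -6*11 = -66)
(Z + h)² = (-66 + 0)² = (-66)² = 4356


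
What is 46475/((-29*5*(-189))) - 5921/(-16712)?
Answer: 187791041/91598472 ≈ 2.0502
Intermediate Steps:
46475/((-29*5*(-189))) - 5921/(-16712) = 46475/((-145*(-189))) - 5921*(-1/16712) = 46475/27405 + 5921/16712 = 46475*(1/27405) + 5921/16712 = 9295/5481 + 5921/16712 = 187791041/91598472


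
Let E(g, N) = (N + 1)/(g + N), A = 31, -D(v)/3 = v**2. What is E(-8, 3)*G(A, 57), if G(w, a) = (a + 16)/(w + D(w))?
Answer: 73/3565 ≈ 0.020477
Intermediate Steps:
D(v) = -3*v**2
E(g, N) = (1 + N)/(N + g)
G(w, a) = (16 + a)/(w - 3*w**2) (G(w, a) = (a + 16)/(w - 3*w**2) = (16 + a)/(w - 3*w**2))
E(-8, 3)*G(A, 57) = ((1 + 3)/(3 - 8))*((-16 - 1*57)/(31*(-1 + 3*31))) = (4/(-5))*((-16 - 57)/(31*(-1 + 93))) = (-1/5*4)*((1/31)*(-73)/92) = -4*(-73)/(155*92) = -4/5*(-73/2852) = 73/3565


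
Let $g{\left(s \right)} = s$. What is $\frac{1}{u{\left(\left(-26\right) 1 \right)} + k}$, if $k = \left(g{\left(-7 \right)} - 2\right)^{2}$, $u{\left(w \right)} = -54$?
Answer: $\frac{1}{27} \approx 0.037037$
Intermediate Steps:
$k = 81$ ($k = \left(-7 - 2\right)^{2} = \left(-9\right)^{2} = 81$)
$\frac{1}{u{\left(\left(-26\right) 1 \right)} + k} = \frac{1}{-54 + 81} = \frac{1}{27}$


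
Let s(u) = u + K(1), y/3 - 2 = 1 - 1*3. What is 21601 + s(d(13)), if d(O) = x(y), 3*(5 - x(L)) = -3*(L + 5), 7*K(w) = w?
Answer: 151278/7 ≈ 21611.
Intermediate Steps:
y = 0 (y = 6 + 3*(1 - 1*3) = 6 + 3*(1 - 3) = 6 + 3*(-2) = 6 - 6 = 0)
K(w) = w/7
x(L) = 10 + L (x(L) = 5 - (-1)*(L + 5) = 5 - (-1)*(5 + L) = 5 - (-15 - 3*L)/3 = 5 + (5 + L) = 10 + L)
d(O) = 10 (d(O) = 10 + 0 = 10)
s(u) = ⅐ + u (s(u) = u + (⅐)*1 = u + ⅐ = ⅐ + u)
21601 + s(d(13)) = 21601 + (⅐ + 10) = 21601 + 71/7 = 151278/7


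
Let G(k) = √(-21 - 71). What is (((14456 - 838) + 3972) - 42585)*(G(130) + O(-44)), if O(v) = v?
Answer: 1099780 - 49990*I*√23 ≈ 1.0998e+6 - 2.3974e+5*I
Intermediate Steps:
G(k) = 2*I*√23 (G(k) = √(-92) = 2*I*√23)
(((14456 - 838) + 3972) - 42585)*(G(130) + O(-44)) = (((14456 - 838) + 3972) - 42585)*(2*I*√23 - 44) = ((13618 + 3972) - 42585)*(-44 + 2*I*√23) = (17590 - 42585)*(-44 + 2*I*√23) = -24995*(-44 + 2*I*√23) = 1099780 - 49990*I*√23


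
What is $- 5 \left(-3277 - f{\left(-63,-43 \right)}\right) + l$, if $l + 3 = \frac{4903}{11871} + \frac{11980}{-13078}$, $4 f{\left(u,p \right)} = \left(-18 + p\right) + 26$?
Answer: $\frac{5072835736265}{310497876} \approx 16338.0$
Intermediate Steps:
$f{\left(u,p \right)} = 2 + \frac{p}{4}$ ($f{\left(u,p \right)} = \frac{\left(-18 + p\right) + 26}{4} = \frac{8 + p}{4} = 2 + \frac{p}{4}$)
$l = - \frac{271919980}{77624469}$ ($l = -3 + \left(\frac{4903}{11871} + \frac{11980}{-13078}\right) = -3 + \left(4903 \cdot \frac{1}{11871} + 11980 \left(- \frac{1}{13078}\right)\right) = -3 + \left(\frac{4903}{11871} - \frac{5990}{6539}\right) = -3 - \frac{39046573}{77624469} = - \frac{271919980}{77624469} \approx -3.503$)
$- 5 \left(-3277 - f{\left(-63,-43 \right)}\right) + l = - 5 \left(-3277 - \left(2 + \frac{1}{4} \left(-43\right)\right)\right) - \frac{271919980}{77624469} = - 5 \left(-3277 - \left(2 - \frac{43}{4}\right)\right) - \frac{271919980}{77624469} = - 5 \left(-3277 - - \frac{35}{4}\right) - \frac{271919980}{77624469} = - 5 \left(-3277 + \frac{35}{4}\right) - \frac{271919980}{77624469} = \left(-5\right) \left(- \frac{13073}{4}\right) - \frac{271919980}{77624469} = \frac{65365}{4} - \frac{271919980}{77624469} = \frac{5072835736265}{310497876}$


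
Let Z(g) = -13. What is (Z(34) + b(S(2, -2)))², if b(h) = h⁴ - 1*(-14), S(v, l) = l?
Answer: 289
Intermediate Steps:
b(h) = 14 + h⁴ (b(h) = h⁴ + 14 = 14 + h⁴)
(Z(34) + b(S(2, -2)))² = (-13 + (14 + (-2)⁴))² = (-13 + (14 + 16))² = (-13 + 30)² = 17² = 289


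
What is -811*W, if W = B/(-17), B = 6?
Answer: 4866/17 ≈ 286.24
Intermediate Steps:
W = -6/17 (W = 6/(-17) = 6*(-1/17) = -6/17 ≈ -0.35294)
-811*W = -811*(-6)/17 = -811*(-6/17) = 4866/17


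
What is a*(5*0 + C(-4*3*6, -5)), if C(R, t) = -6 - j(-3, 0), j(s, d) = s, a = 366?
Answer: -1098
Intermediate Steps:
C(R, t) = -3 (C(R, t) = -6 - 1*(-3) = -6 + 3 = -3)
a*(5*0 + C(-4*3*6, -5)) = 366*(5*0 - 3) = 366*(0 - 3) = 366*(-3) = -1098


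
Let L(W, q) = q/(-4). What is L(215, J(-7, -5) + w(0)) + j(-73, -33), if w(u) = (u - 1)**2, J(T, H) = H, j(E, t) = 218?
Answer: 219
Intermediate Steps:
w(u) = (-1 + u)**2
L(W, q) = -q/4 (L(W, q) = q*(-1/4) = -q/4)
L(215, J(-7, -5) + w(0)) + j(-73, -33) = -(-5 + (-1 + 0)**2)/4 + 218 = -(-5 + (-1)**2)/4 + 218 = -(-5 + 1)/4 + 218 = -1/4*(-4) + 218 = 1 + 218 = 219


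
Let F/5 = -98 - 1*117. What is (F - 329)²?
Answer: 1971216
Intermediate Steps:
F = -1075 (F = 5*(-98 - 1*117) = 5*(-98 - 117) = 5*(-215) = -1075)
(F - 329)² = (-1075 - 329)² = (-1404)² = 1971216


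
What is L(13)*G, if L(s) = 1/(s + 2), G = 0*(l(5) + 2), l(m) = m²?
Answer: 0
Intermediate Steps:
G = 0 (G = 0*(5² + 2) = 0*(25 + 2) = 0*27 = 0)
L(s) = 1/(2 + s)
L(13)*G = 0/(2 + 13) = 0/15 = (1/15)*0 = 0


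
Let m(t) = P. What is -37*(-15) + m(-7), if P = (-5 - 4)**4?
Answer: 7116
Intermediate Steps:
P = 6561 (P = (-9)**4 = 6561)
m(t) = 6561
-37*(-15) + m(-7) = -37*(-15) + 6561 = 555 + 6561 = 7116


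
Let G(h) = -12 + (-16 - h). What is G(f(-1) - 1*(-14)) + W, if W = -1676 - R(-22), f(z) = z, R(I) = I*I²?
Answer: 8931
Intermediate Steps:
R(I) = I³
W = 8972 (W = -1676 - 1*(-22)³ = -1676 - 1*(-10648) = -1676 + 10648 = 8972)
G(h) = -28 - h
G(f(-1) - 1*(-14)) + W = (-28 - (-1 - 1*(-14))) + 8972 = (-28 - (-1 + 14)) + 8972 = (-28 - 1*13) + 8972 = (-28 - 13) + 8972 = -41 + 8972 = 8931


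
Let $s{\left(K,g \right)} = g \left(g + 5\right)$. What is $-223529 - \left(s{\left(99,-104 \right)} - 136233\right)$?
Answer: $-97592$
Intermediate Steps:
$s{\left(K,g \right)} = g \left(5 + g\right)$
$-223529 - \left(s{\left(99,-104 \right)} - 136233\right) = -223529 - \left(- 104 \left(5 - 104\right) - 136233\right) = -223529 - \left(\left(-104\right) \left(-99\right) - 136233\right) = -223529 - \left(10296 - 136233\right) = -223529 - -125937 = -223529 + 125937 = -97592$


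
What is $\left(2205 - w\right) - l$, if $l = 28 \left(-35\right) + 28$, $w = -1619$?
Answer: $4776$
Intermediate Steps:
$l = -952$ ($l = -980 + 28 = -952$)
$\left(2205 - w\right) - l = \left(2205 - -1619\right) - -952 = \left(2205 + 1619\right) + 952 = 3824 + 952 = 4776$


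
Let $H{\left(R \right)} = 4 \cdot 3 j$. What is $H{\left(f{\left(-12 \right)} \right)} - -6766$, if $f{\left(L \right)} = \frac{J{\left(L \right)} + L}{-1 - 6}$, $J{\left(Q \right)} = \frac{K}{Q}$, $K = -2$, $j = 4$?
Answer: $6814$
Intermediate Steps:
$J{\left(Q \right)} = - \frac{2}{Q}$
$f{\left(L \right)} = - \frac{L}{7} + \frac{2}{7 L}$ ($f{\left(L \right)} = \frac{- \frac{2}{L} + L}{-1 - 6} = \frac{L - \frac{2}{L}}{-7} = \left(L - \frac{2}{L}\right) \left(- \frac{1}{7}\right) = - \frac{L}{7} + \frac{2}{7 L}$)
$H{\left(R \right)} = 48$ ($H{\left(R \right)} = 4 \cdot 3 \cdot 4 = 12 \cdot 4 = 48$)
$H{\left(f{\left(-12 \right)} \right)} - -6766 = 48 - -6766 = 48 + 6766 = 6814$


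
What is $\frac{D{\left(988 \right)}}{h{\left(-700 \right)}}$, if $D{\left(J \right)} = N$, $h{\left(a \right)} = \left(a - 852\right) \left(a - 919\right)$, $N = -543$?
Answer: $- \frac{543}{2512688} \approx -0.0002161$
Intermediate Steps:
$h{\left(a \right)} = \left(-919 + a\right) \left(-852 + a\right)$ ($h{\left(a \right)} = \left(-852 + a\right) \left(-919 + a\right) = \left(-919 + a\right) \left(-852 + a\right)$)
$D{\left(J \right)} = -543$
$\frac{D{\left(988 \right)}}{h{\left(-700 \right)}} = - \frac{543}{782988 + \left(-700\right)^{2} - -1239700} = - \frac{543}{782988 + 490000 + 1239700} = - \frac{543}{2512688}$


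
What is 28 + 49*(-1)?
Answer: -21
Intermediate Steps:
28 + 49*(-1) = 28 - 49 = -21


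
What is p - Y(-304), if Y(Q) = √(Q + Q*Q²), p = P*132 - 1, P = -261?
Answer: -34453 - 4*I*√1755923 ≈ -34453.0 - 5300.5*I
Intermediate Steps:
p = -34453 (p = -261*132 - 1 = -34452 - 1 = -34453)
Y(Q) = √(Q + Q³)
p - Y(-304) = -34453 - √(-304 + (-304)³) = -34453 - √(-304 - 28094464) = -34453 - √(-28094768) = -34453 - 4*I*√1755923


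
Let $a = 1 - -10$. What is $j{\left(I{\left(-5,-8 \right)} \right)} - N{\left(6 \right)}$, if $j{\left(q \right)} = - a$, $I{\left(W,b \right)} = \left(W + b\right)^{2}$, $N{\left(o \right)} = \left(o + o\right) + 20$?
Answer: $-43$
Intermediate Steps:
$a = 11$ ($a = 1 + 10 = 11$)
$N{\left(o \right)} = 20 + 2 o$ ($N{\left(o \right)} = 2 o + 20 = 20 + 2 o$)
$j{\left(q \right)} = -11$ ($j{\left(q \right)} = \left(-1\right) 11 = -11$)
$j{\left(I{\left(-5,-8 \right)} \right)} - N{\left(6 \right)} = -11 - \left(20 + 2 \cdot 6\right) = -11 - \left(20 + 12\right) = -11 - 32 = -43$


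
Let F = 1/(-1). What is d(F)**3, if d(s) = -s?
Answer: 1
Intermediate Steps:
F = -1
d(F)**3 = (-1*(-1))**3 = 1**3 = 1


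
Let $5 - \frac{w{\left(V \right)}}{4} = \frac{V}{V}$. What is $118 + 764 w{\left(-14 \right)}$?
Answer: $12342$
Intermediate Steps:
$w{\left(V \right)} = 16$ ($w{\left(V \right)} = 20 - 4 \frac{V}{V} = 20 - 4 = 16$)
$118 + 764 w{\left(-14 \right)} = 118 + 764 \cdot 16 = 118 + 12224 = 12342$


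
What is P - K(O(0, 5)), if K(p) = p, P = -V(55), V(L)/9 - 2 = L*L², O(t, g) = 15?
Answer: -1497408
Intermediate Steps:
V(L) = 18 + 9*L³ (V(L) = 18 + 9*(L*L²) = 18 + 9*L³)
P = -1497393 (P = -(18 + 9*55³) = -(18 + 9*166375) = -(18 + 1497375) = -1*1497393 = -1497393)
P - K(O(0, 5)) = -1497393 - 1*15 = -1497393 - 15 = -1497408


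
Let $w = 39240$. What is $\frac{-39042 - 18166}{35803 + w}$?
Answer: $- \frac{57208}{75043} \approx -0.76234$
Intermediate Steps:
$\frac{-39042 - 18166}{35803 + w} = \frac{-39042 - 18166}{35803 + 39240} = - \frac{57208}{75043}$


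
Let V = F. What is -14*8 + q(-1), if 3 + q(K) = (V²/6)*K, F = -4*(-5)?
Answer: -545/3 ≈ -181.67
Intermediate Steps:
F = 20
V = 20
q(K) = -3 + 200*K/3 (q(K) = -3 + (20²/6)*K = -3 + ((⅙)*400)*K = -3 + 200*K/3)
-14*8 + q(-1) = -14*8 + (-3 + (200/3)*(-1)) = -112 + (-3 - 200/3) = -112 - 209/3 = -545/3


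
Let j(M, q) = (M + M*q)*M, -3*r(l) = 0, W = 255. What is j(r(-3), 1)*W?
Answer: 0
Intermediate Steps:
r(l) = 0 (r(l) = -⅓*0 = 0)
j(M, q) = M*(M + M*q)
j(r(-3), 1)*W = (0²*(1 + 1))*255 = (0*2)*255 = 0*255 = 0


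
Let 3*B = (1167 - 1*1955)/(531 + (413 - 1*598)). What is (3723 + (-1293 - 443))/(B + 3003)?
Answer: 1031253/1558163 ≈ 0.66184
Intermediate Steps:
B = -394/519 (B = ((1167 - 1*1955)/(531 + (413 - 1*598)))/3 = ((1167 - 1955)/(531 + (413 - 598)))/3 = (-788/(531 - 185))/3 = (-788/346)/3 = (-788*1/346)/3 = (⅓)*(-394/173) = -394/519 ≈ -0.75915)
(3723 + (-1293 - 443))/(B + 3003) = (3723 + (-1293 - 443))/(-394/519 + 3003) = (3723 - 1736)/(1558163/519) = 1987*(519/1558163) = 1031253/1558163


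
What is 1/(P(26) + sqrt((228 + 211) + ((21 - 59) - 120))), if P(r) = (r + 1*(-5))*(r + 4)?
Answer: 630/396619 - sqrt(281)/396619 ≈ 0.0015462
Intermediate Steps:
P(r) = (-5 + r)*(4 + r) (P(r) = (r - 5)*(4 + r) = (-5 + r)*(4 + r))
1/(P(26) + sqrt((228 + 211) + ((21 - 59) - 120))) = 1/((-20 + 26**2 - 1*26) + sqrt((228 + 211) + ((21 - 59) - 120))) = 1/((-20 + 676 - 26) + sqrt(439 + (-38 - 120))) = 1/(630 + sqrt(439 - 158)) = 1/(630 + sqrt(281))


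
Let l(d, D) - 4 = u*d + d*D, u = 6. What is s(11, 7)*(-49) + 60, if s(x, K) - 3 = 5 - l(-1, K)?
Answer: -773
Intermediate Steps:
l(d, D) = 4 + 6*d + D*d (l(d, D) = 4 + (6*d + d*D) = 4 + (6*d + D*d) = 4 + 6*d + D*d)
s(x, K) = 10 + K (s(x, K) = 3 + (5 - (4 + 6*(-1) + K*(-1))) = 3 + (5 - (4 - 6 - K)) = 3 + (5 - (-2 - K)) = 3 + (5 + (2 + K)) = 3 + (7 + K) = 10 + K)
s(11, 7)*(-49) + 60 = (10 + 7)*(-49) + 60 = 17*(-49) + 60 = -833 + 60 = -773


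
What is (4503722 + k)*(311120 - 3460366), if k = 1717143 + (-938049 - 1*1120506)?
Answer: -13108138118260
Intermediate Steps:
k = -341412 (k = 1717143 + (-938049 - 1120506) = 1717143 - 2058555 = -341412)
(4503722 + k)*(311120 - 3460366) = (4503722 - 341412)*(311120 - 3460366) = 4162310*(-3149246) = -13108138118260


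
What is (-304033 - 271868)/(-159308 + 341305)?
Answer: -575901/181997 ≈ -3.1643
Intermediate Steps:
(-304033 - 271868)/(-159308 + 341305) = -575901/181997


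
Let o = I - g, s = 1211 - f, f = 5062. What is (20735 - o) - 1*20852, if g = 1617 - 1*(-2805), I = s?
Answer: 8156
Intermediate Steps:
s = -3851 (s = 1211 - 1*5062 = 1211 - 5062 = -3851)
I = -3851
g = 4422 (g = 1617 + 2805 = 4422)
o = -8273 (o = -3851 - 1*4422 = -3851 - 4422 = -8273)
(20735 - o) - 1*20852 = (20735 - 1*(-8273)) - 1*20852 = (20735 + 8273) - 20852 = 29008 - 20852 = 8156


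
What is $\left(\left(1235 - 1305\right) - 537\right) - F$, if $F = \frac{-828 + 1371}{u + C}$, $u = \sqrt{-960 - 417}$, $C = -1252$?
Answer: $- \frac{951630931}{1568881} + \frac{4887 i \sqrt{17}}{1568881} \approx -606.57 + 0.012843 i$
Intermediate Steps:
$u = 9 i \sqrt{17}$ ($u = \sqrt{-1377} = 9 i \sqrt{17} \approx 37.108 i$)
$F = \frac{543}{-1252 + 9 i \sqrt{17}}$ ($F = \frac{-828 + 1371}{9 i \sqrt{17} - 1252} = \frac{543}{-1252 + 9 i \sqrt{17}} \approx -0.43333 - 0.012843 i$)
$\left(\left(1235 - 1305\right) - 537\right) - F = \left(\left(1235 - 1305\right) - 537\right) - \left(- \frac{679836}{1568881} - \frac{4887 i \sqrt{17}}{1568881}\right) = \left(-70 - 537\right) + \left(\frac{679836}{1568881} + \frac{4887 i \sqrt{17}}{1568881}\right) = -607 + \left(\frac{679836}{1568881} + \frac{4887 i \sqrt{17}}{1568881}\right) = - \frac{951630931}{1568881} + \frac{4887 i \sqrt{17}}{1568881}$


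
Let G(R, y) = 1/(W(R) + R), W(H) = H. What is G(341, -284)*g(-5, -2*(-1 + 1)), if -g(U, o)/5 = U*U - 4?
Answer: -105/682 ≈ -0.15396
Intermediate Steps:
g(U, o) = 20 - 5*U**2 (g(U, o) = -5*(U*U - 4) = -5*(U**2 - 4) = -5*(-4 + U**2) = 20 - 5*U**2)
G(R, y) = 1/(2*R) (G(R, y) = 1/(R + R) = 1/(2*R))
G(341, -284)*g(-5, -2*(-1 + 1)) = ((1/2)/341)*(20 - 5*(-5)**2) = ((1/2)*(1/341))*(20 - 5*25) = (20 - 125)/682 = (1/682)*(-105) = -105/682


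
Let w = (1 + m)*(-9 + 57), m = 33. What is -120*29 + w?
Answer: -1848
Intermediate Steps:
w = 1632 (w = (1 + 33)*(-9 + 57) = 34*48 = 1632)
-120*29 + w = -120*29 + 1632 = -3480 + 1632 = -1848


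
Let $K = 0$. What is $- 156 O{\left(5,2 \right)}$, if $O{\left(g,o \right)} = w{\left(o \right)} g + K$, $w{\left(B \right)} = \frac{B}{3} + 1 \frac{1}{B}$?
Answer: $-910$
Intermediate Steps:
$w{\left(B \right)} = \frac{1}{B} + \frac{B}{3}$ ($w{\left(B \right)} = B \frac{1}{3} + \frac{1}{B} = \frac{B}{3} + \frac{1}{B} = \frac{1}{B} + \frac{B}{3}$)
$O{\left(g,o \right)} = g \left(\frac{1}{o} + \frac{o}{3}\right)$ ($O{\left(g,o \right)} = \left(\frac{1}{o} + \frac{o}{3}\right) g + 0 = g \left(\frac{1}{o} + \frac{o}{3}\right) + 0 = g \left(\frac{1}{o} + \frac{o}{3}\right)$)
$- 156 O{\left(5,2 \right)} = - 156 \left(\frac{5}{2} + \frac{1}{3} \cdot 5 \cdot 2\right) = - 156 \left(5 \cdot \frac{1}{2} + \frac{10}{3}\right) = - 156 \left(\frac{5}{2} + \frac{10}{3}\right) = \left(-156\right) \frac{35}{6} = -910$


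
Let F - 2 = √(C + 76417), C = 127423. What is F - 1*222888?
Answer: -222886 + 56*√65 ≈ -2.2243e+5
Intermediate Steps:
F = 2 + 56*√65 (F = 2 + √(127423 + 76417) = 2 + √203840 = 2 + 56*√65 ≈ 453.49)
F - 1*222888 = (2 + 56*√65) - 1*222888 = (2 + 56*√65) - 222888 = -222886 + 56*√65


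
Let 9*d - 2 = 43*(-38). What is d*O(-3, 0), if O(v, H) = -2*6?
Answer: 2176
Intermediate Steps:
O(v, H) = -12
d = -544/3 (d = 2/9 + (43*(-38))/9 = 2/9 + (⅑)*(-1634) = 2/9 - 1634/9 = -544/3 ≈ -181.33)
d*O(-3, 0) = -544/3*(-12) = 2176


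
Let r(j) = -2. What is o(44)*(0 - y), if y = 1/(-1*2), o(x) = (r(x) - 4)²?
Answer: 18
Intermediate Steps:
o(x) = 36 (o(x) = (-2 - 4)² = (-6)² = 36)
y = -½ (y = 1/(-2) = -½ ≈ -0.50000)
o(44)*(0 - y) = 36*(0 - 1*(-½)) = 36*(0 + ½) = 36*(½) = 18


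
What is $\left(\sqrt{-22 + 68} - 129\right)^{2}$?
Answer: $\left(129 - \sqrt{46}\right)^{2} \approx 14937.0$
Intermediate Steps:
$\left(\sqrt{-22 + 68} - 129\right)^{2} = \left(\sqrt{46} - 129\right)^{2} = \left(-129 + \sqrt{46}\right)^{2}$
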